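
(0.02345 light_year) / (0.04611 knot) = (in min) 1 light_year = 9.4607305e+15 m, so 0.02345 light_year = 0.02345 * 9.4607305e+15 = 2.2185413e+14 m. 1 knot = 0.51444444 m/s, so 0.04611 knot = 0.04611 * 0.51444444 = 0.023721033 m/s. Combine: 2.2185413e+14 m / 0.023721033 m/s = 9.3526334e+15 s. 1 min = 60 s, so 9.3526334e+15 s = 9.3526334e+15 / 60 = 1.5587722e+14 min ≈ 1.559e+14 min (4 s.f.). Final answer: 1.559e+14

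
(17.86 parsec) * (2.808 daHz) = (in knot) 3.008e+19. Check: 1 parsec = 3.0856776e+16 m, so 17.86 parsec = 17.86 * 3.0856776e+16 = 5.5110202e+17 m. 1 daHz = 10 Hz, so 2.808 daHz = 2.808 * 10 = 28.08 Hz. Combine: 5.5110202e+17 m * 28.08 Hz = 1.5474945e+19 m/s. 1 knot = 0.51444444 m/s, so 1.5474945e+19 m/s = 1.5474945e+19 / 0.51444444 = 3.0080886e+19 knot ≈ 3.008e+19 knot (4 s.f.).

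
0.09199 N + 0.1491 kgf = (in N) 0.09199 N is already in N. 1 kgf = 9.80665 N, so 0.1491 kgf = 0.1491 * 9.80665 = 1.4621715 N. Sum: 0.09199 + 1.4621715 = 1.5541615 N. Result: 1.5541615 N ≈ 1.554 N (4 s.f.). Final answer: 1.554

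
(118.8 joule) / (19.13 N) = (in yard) 6.791. Check: 118.8 joule = 118.8 J. 19.13 N is already in N. Combine: 118.8 J / 19.13 N = 6.2101411 m. 1 yard = 0.9144 m, so 6.2101411 m = 6.2101411 / 0.9144 = 6.7914929 yard ≈ 6.791 yard (4 s.f.).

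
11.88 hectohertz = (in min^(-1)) 7.128e+04. Check: 1 hectohertz = 100 Hz, so 11.88 hectohertz = 11.88 * 100 = 1188 Hz. 1 min^(-1) = 0.016666667 Hz, so 1188 Hz = 1188 / 0.016666667 = 71280 min^(-1) ≈ 7.128e+04 min^(-1) (4 s.f.).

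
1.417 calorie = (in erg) 1 calorie = 4.184 J, so 1.417 calorie = 1.417 * 4.184 = 5.928728 J. 1 erg = 1e-07 J, so 5.928728 J = 5.928728 / 1e-07 = 59287280 erg ≈ 5.929e+07 erg (4 s.f.). Final answer: 5.929e+07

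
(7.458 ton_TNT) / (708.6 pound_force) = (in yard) 1.083e+07. Check: 1 ton_TNT = 4.184e+09 J, so 7.458 ton_TNT = 7.458 * 4.184e+09 = 3.1204272e+10 J. 1 pound_force = 4.4482216 N, so 708.6 pound_force = 708.6 * 4.4482216 = 3152.0098 N. Combine: 3.1204272e+10 J / 3152.0098 N = 9899801.6 m. 1 yard = 0.9144 m, so 9899801.6 m = 9899801.6 / 0.9144 = 10826555 yard ≈ 1.083e+07 yard (4 s.f.).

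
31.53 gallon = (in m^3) 0.1194. Check: 1 gallon = 0.0037854118 m^3, so 31.53 gallon = 31.53 * 0.0037854118 = 0.11935403 m^3. Result: 0.11935403 m^3 ≈ 0.1194 m^3 (4 s.f.).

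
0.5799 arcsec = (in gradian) 1 arcsec = 4.8481368e-06 rad, so 0.5799 arcsec = 0.5799 * 4.8481368e-06 = 2.8114345e-06 rad. 1 gradian = 0.015707963 rad, so 2.8114345e-06 rad = 2.8114345e-06 / 0.015707963 = 0.00017898148 gradian ≈ 0.000179 gradian (4 s.f.). Final answer: 0.000179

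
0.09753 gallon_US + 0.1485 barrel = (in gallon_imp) 5.275. Check: 1 gallon_US = 0.0037854118 m^3, so 0.09753 gallon_US = 0.09753 * 0.0037854118 = 0.00036919121 m^3. 1 barrel = 0.15898729 m^3, so 0.1485 barrel = 0.1485 * 0.15898729 = 0.023609613 m^3. Sum: 0.00036919121 + 0.023609613 = 0.023978805 m^3. 1 gallon_imp = 0.00454609 m^3, so 0.023978805 m^3 = 0.023978805 / 0.00454609 = 5.2745996 gallon_imp ≈ 5.275 gallon_imp (4 s.f.).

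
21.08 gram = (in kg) 1 gram = 0.001 kg, so 21.08 gram = 21.08 * 0.001 = 0.02108 kg. Result: 0.02108 kg. Final answer: 0.02108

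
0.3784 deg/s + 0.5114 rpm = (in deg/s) 1 deg/s = 0.017453293 rad/s, so 0.3784 deg/s = 0.3784 * 0.017453293 = 0.0066043259 rad/s. 1 rpm = 0.10471976 rad/s, so 0.5114 rpm = 0.5114 * 0.10471976 = 0.053553683 rad/s. Sum: 0.0066043259 + 0.053553683 = 0.060158009 rad/s. 1 deg/s = 0.017453293 rad/s, so 0.060158009 rad/s = 0.060158009 / 0.017453293 = 3.4468 deg/s ≈ 3.447 deg/s (4 s.f.). Final answer: 3.447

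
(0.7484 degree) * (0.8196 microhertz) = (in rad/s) 1.071e-08. Check: 1 degree = 0.017453293 rad, so 0.7484 degree = 0.7484 * 0.017453293 = 0.013062044 rad. 1 microhertz = 1e-06 Hz, so 0.8196 microhertz = 0.8196 * 1e-06 = 8.196e-07 Hz. Combine: 0.013062044 rad * 8.196e-07 Hz = 1.0705651e-08 rad/s. Result: 1.0705651e-08 rad/s ≈ 1.071e-08 rad/s (4 s.f.).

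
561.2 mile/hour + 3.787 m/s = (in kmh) 1 mile/hour = 0.44704 m/s, so 561.2 mile/hour = 561.2 * 0.44704 = 250.87885 m/s. 3.787 m/s is already in m/s. Sum: 250.87885 + 3.787 = 254.66585 m/s. 1 kmh = 0.27777778 m/s, so 254.66585 m/s = 254.66585 / 0.27777778 = 916.79705 kmh ≈ 916.8 kmh (4 s.f.). Final answer: 916.8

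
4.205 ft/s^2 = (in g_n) 1 ft/s^2 = 0.3048 m/s^2, so 4.205 ft/s^2 = 4.205 * 0.3048 = 1.281684 m/s^2. 1 g_n = 9.80665 m/s^2, so 1.281684 m/s^2 = 1.281684 / 9.80665 = 0.1306954 g_n ≈ 0.1307 g_n (4 s.f.). Final answer: 0.1307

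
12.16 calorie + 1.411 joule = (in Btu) 0.04956. Check: 1 calorie = 4.184 J, so 12.16 calorie = 12.16 * 4.184 = 50.87744 J. 1.411 joule = 1.411 J. Sum: 50.87744 + 1.411 = 52.28844 J. 1 Btu = 1055.0559 J, so 52.28844 J = 52.28844 / 1055.0559 = 0.049559879 Btu ≈ 0.04956 Btu (4 s.f.).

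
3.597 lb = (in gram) 1632. Check: 1 lb = 0.45359237 kg, so 3.597 lb = 3.597 * 0.45359237 = 1.6315718 kg. 1 gram = 0.001 kg, so 1.6315718 kg = 1.6315718 / 0.001 = 1631.5718 gram ≈ 1632 gram (4 s.f.).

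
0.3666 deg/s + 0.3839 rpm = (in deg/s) 2.67. Check: 1 deg/s = 0.017453293 rad/s, so 0.3666 deg/s = 0.3666 * 0.017453293 = 0.006398377 rad/s. 1 rpm = 0.10471976 rad/s, so 0.3839 rpm = 0.3839 * 0.10471976 = 0.040201914 rad/s. Sum: 0.006398377 + 0.040201914 = 0.046600291 rad/s. 1 deg/s = 0.017453293 rad/s, so 0.046600291 rad/s = 0.046600291 / 0.017453293 = 2.67 deg/s.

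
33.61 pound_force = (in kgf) 1 pound_force = 4.4482216 N, so 33.61 pound_force = 33.61 * 4.4482216 = 149.50473 N. 1 kgf = 9.80665 N, so 149.50473 N = 149.50473 / 9.80665 = 15.24524 kgf ≈ 15.25 kgf (4 s.f.). Final answer: 15.25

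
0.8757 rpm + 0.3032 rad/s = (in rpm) 3.771. Check: 1 rpm = 0.10471976 rad/s, so 0.8757 rpm = 0.8757 * 0.10471976 = 0.09170309 rad/s. 0.3032 rad/s is already in rad/s. Sum: 0.09170309 + 0.3032 = 0.39490309 rad/s. 1 rpm = 0.10471976 rad/s, so 0.39490309 rad/s = 0.39490309 / 0.10471976 = 3.7710467 rpm ≈ 3.771 rpm (4 s.f.).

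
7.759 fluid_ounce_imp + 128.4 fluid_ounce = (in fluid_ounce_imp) 141.4. Check: 1 fluid_ounce_imp = 2.8413063e-05 m^3, so 7.759 fluid_ounce_imp = 7.759 * 2.8413063e-05 = 0.00022045695 m^3. 1 fluid_ounce = 2.957353e-05 m^3, so 128.4 fluid_ounce = 128.4 * 2.957353e-05 = 0.0037972412 m^3. Sum: 0.00022045695 + 0.0037972412 = 0.0040176981 m^3. 1 fluid_ounce_imp = 2.8413063e-05 m^3, so 0.0040176981 m^3 = 0.0040176981 / 2.8413063e-05 = 141.40321 fluid_ounce_imp ≈ 141.4 fluid_ounce_imp (4 s.f.).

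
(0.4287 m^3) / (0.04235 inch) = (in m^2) 398.5. Check: 0.4287 m^3 is already in m^3. 1 inch = 0.0254 m, so 0.04235 inch = 0.04235 * 0.0254 = 0.00107569 m. Combine: 0.4287 m^3 / 0.00107569 m = 398.53489 m^2. Result: 398.53489 m^2 ≈ 398.5 m^2 (4 s.f.).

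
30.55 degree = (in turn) 1 degree = 0.017453293 rad, so 30.55 degree = 30.55 * 0.017453293 = 0.53319809 rad. 1 turn = 6.2831853 rad, so 0.53319809 rad = 0.53319809 / 6.2831853 = 0.084861111 turn ≈ 0.08486 turn (4 s.f.). Final answer: 0.08486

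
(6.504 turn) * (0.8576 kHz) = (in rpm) 1 turn = 6.2831853 rad, so 6.504 turn = 6.504 * 6.2831853 = 40.865837 rad. 1 kHz = 1000 Hz, so 0.8576 kHz = 0.8576 * 1000 = 857.6 Hz. Combine: 40.865837 rad * 857.6 Hz = 35046.542 rad/s. 1 rpm = 0.10471976 rad/s, so 35046.542 rad/s = 35046.542 / 0.10471976 = 334669.82 rpm ≈ 3.347e+05 rpm (4 s.f.). Final answer: 3.347e+05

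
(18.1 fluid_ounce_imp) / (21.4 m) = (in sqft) 0.0002587. Check: 1 fluid_ounce_imp = 2.8413063e-05 m^3, so 18.1 fluid_ounce_imp = 18.1 * 2.8413063e-05 = 0.00051427643 m^3. 21.4 m is already in m. Combine: 0.00051427643 m^3 / 21.4 m = 2.4031609e-05 m^2. 1 sqft = 0.09290304 m^2, so 2.4031609e-05 m^2 = 2.4031609e-05 / 0.09290304 = 0.00025867409 sqft ≈ 0.0002587 sqft (4 s.f.).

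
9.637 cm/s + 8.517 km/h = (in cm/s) 246.2. Check: 1 cm/s = 0.01 m/s, so 9.637 cm/s = 9.637 * 0.01 = 0.09637 m/s. 1 km/h = 0.27777778 m/s, so 8.517 km/h = 8.517 * 0.27777778 = 2.3658333 m/s. Sum: 0.09637 + 2.3658333 = 2.4622033 m/s. 1 cm/s = 0.01 m/s, so 2.4622033 m/s = 2.4622033 / 0.01 = 246.22033 cm/s ≈ 246.2 cm/s (4 s.f.).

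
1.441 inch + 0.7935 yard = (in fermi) 1 inch = 0.0254 m, so 1.441 inch = 1.441 * 0.0254 = 0.0366014 m. 1 yard = 0.9144 m, so 0.7935 yard = 0.7935 * 0.9144 = 0.7255764 m. Sum: 0.0366014 + 0.7255764 = 0.7621778 m. 1 fermi = 1e-15 m, so 0.7621778 m = 0.7621778 / 1e-15 = 7.621778e+14 fermi ≈ 7.622e+14 fermi (4 s.f.). Final answer: 7.622e+14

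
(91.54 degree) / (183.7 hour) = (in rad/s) 1 degree = 0.017453293 rad, so 91.54 degree = 91.54 * 0.017453293 = 1.5976744 rad. 1 hour = 3600 s, so 183.7 hour = 183.7 * 3600 = 661320 s. Combine: 1.5976744 rad / 661320 s = 2.415887e-06 rad/s. Result: 2.415887e-06 rad/s ≈ 2.416e-06 rad/s (4 s.f.). Final answer: 2.416e-06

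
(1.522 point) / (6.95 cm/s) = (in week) 1 point = 0.00035277778 m, so 1.522 point = 1.522 * 0.00035277778 = 0.00053692778 m. 1 cm/s = 0.01 m/s, so 6.95 cm/s = 6.95 * 0.01 = 0.0695 m/s. Combine: 0.00053692778 m / 0.0695 m/s = 0.0077255795 s. 1 week = 604800 s, so 0.0077255795 s = 0.0077255795 / 604800 = 1.2773776e-08 week ≈ 1.277e-08 week (4 s.f.). Final answer: 1.277e-08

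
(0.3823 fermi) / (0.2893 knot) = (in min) 1 fermi = 1e-15 m, so 0.3823 fermi = 0.3823 * 1e-15 = 3.823e-16 m. 1 knot = 0.51444444 m/s, so 0.2893 knot = 0.2893 * 0.51444444 = 0.14882878 m/s. Combine: 3.823e-16 m / 0.14882878 m/s = 2.5687236e-15 s. 1 min = 60 s, so 2.5687236e-15 s = 2.5687236e-15 / 60 = 4.2812061e-17 min ≈ 4.281e-17 min (4 s.f.). Final answer: 4.281e-17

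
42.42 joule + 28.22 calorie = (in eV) 1.002e+21. Check: 42.42 joule = 42.42 J. 1 calorie = 4.184 J, so 28.22 calorie = 28.22 * 4.184 = 118.07248 J. Sum: 42.42 + 118.07248 = 160.49248 J. 1 eV = 1.6021766e-19 J, so 160.49248 J = 160.49248 / 1.6021766e-19 = 1.0017153e+21 eV ≈ 1.002e+21 eV (4 s.f.).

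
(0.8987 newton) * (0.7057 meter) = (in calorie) 0.8987 newton = 0.8987 N. 0.7057 meter = 0.7057 m. Combine: 0.8987 N * 0.7057 m = 0.63421259 J. 1 calorie = 4.184 J, so 0.63421259 J = 0.63421259 / 4.184 = 0.15158045 calorie ≈ 0.1516 calorie (4 s.f.). Final answer: 0.1516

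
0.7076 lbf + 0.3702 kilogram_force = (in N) 1 lbf = 4.4482216 N, so 0.7076 lbf = 0.7076 * 4.4482216 = 3.1475616 N. 1 kilogram_force = 9.80665 N, so 0.3702 kilogram_force = 0.3702 * 9.80665 = 3.6304218 N. Sum: 3.1475616 + 3.6304218 = 6.7779834 N. Result: 6.7779834 N ≈ 6.778 N (4 s.f.). Final answer: 6.778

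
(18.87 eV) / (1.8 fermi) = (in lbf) 0.0003776. Check: 1 eV = 1.6021766e-19 J, so 18.87 eV = 18.87 * 1.6021766e-19 = 3.0233073e-18 J. 1 fermi = 1e-15 m, so 1.8 fermi = 1.8 * 1e-15 = 1.8e-15 m. Combine: 3.0233073e-18 J / 1.8e-15 m = 0.0016796152 N. 1 lbf = 4.4482216 N, so 0.0016796152 N = 0.0016796152 / 4.4482216 = 0.00037759251 lbf ≈ 0.0003776 lbf (4 s.f.).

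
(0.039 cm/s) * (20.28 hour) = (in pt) 1 cm/s = 0.01 m/s, so 0.039 cm/s = 0.039 * 0.01 = 0.00039 m/s. 1 hour = 3600 s, so 20.28 hour = 20.28 * 3600 = 73008 s. Combine: 0.00039 m/s * 73008 s = 28.47312 m. 1 pt = 0.00035277778 m, so 28.47312 m = 28.47312 / 0.00035277778 = 80711.206 pt ≈ 8.071e+04 pt (4 s.f.). Final answer: 8.071e+04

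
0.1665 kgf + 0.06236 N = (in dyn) 1 kgf = 9.80665 N, so 0.1665 kgf = 0.1665 * 9.80665 = 1.6328072 N. 0.06236 N is already in N. Sum: 1.6328072 + 0.06236 = 1.6951672 N. 1 dyn = 1e-05 N, so 1.6951672 N = 1.6951672 / 1e-05 = 169516.72 dyn ≈ 1.695e+05 dyn (4 s.f.). Final answer: 1.695e+05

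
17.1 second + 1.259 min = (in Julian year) 2.936e-06. Check: 17.1 second = 17.1 s. 1 min = 60 s, so 1.259 min = 1.259 * 60 = 75.54 s. Sum: 17.1 + 75.54 = 92.64 s. 1 Julian year = 31557600 s, so 92.64 s = 92.64 / 31557600 = 2.9355845e-06 Julian year ≈ 2.936e-06 Julian year (4 s.f.).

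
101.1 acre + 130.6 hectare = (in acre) 423.8. Check: 1 acre = 4046.8564 m^2, so 101.1 acre = 101.1 * 4046.8564 = 409137.18 m^2. 1 hectare = 10000 m^2, so 130.6 hectare = 130.6 * 10000 = 1306000 m^2. Sum: 409137.18 + 1306000 = 1715137.2 m^2. 1 acre = 4046.8564 m^2, so 1715137.2 m^2 = 1715137.2 / 4046.8564 = 423.81963 acre ≈ 423.8 acre (4 s.f.).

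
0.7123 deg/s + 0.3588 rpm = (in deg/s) 2.865. Check: 1 deg/s = 0.017453293 rad/s, so 0.7123 deg/s = 0.7123 * 0.017453293 = 0.01243198 rad/s. 1 rpm = 0.10471976 rad/s, so 0.3588 rpm = 0.3588 * 0.10471976 = 0.037573448 rad/s. Sum: 0.01243198 + 0.037573448 = 0.050005428 rad/s. 1 deg/s = 0.017453293 rad/s, so 0.050005428 rad/s = 0.050005428 / 0.017453293 = 2.8651 deg/s ≈ 2.865 deg/s (4 s.f.).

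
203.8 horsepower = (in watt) 1 horsepower = 745.69987 W, so 203.8 horsepower = 203.8 * 745.69987 = 151973.63 W. 151973.63 W = 151973.63 watt ≈ 1.52e+05 watt (4 s.f.). Final answer: 1.52e+05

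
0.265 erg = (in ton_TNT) 1 erg = 1e-07 J, so 0.265 erg = 0.265 * 1e-07 = 2.65e-08 J. 1 ton_TNT = 4.184e+09 J, so 2.65e-08 J = 2.65e-08 / 4.184e+09 = 6.333652e-18 ton_TNT ≈ 6.334e-18 ton_TNT (4 s.f.). Final answer: 6.334e-18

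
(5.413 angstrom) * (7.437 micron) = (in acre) 9.948e-19. Check: 1 angstrom = 1e-10 m, so 5.413 angstrom = 5.413 * 1e-10 = 5.413e-10 m. 1 micron = 1e-06 m, so 7.437 micron = 7.437 * 1e-06 = 7.437e-06 m. Combine: 5.413e-10 m * 7.437e-06 m = 4.0256481e-15 m^2. 1 acre = 4046.8564 m^2, so 4.0256481e-15 m^2 = 4.0256481e-15 / 4046.8564 = 9.9475931e-19 acre ≈ 9.948e-19 acre (4 s.f.).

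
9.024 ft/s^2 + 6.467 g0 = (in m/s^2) 66.17. Check: 1 ft/s^2 = 0.3048 m/s^2, so 9.024 ft/s^2 = 9.024 * 0.3048 = 2.7505152 m/s^2. 1 g0 = 9.80665 m/s^2, so 6.467 g0 = 6.467 * 9.80665 = 63.419606 m/s^2. Sum: 2.7505152 + 63.419606 = 66.170121 m/s^2. Result: 66.170121 m/s^2 ≈ 66.17 m/s^2 (4 s.f.).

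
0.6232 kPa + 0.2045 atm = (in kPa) 21.34. Check: 1 kPa = 1000 Pa, so 0.6232 kPa = 0.6232 * 1000 = 623.2 Pa. 1 atm = 101325 Pa, so 0.2045 atm = 0.2045 * 101325 = 20720.962 Pa. Sum: 623.2 + 20720.962 = 21344.162 Pa. 1 kPa = 1000 Pa, so 21344.162 Pa = 21344.162 / 1000 = 21.344162 kPa ≈ 21.34 kPa (4 s.f.).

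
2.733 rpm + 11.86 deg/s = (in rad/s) 1 rpm = 0.10471976 rad/s, so 2.733 rpm = 2.733 * 0.10471976 = 0.28619909 rad/s. 1 deg/s = 0.017453293 rad/s, so 11.86 deg/s = 11.86 * 0.017453293 = 0.20699605 rad/s. Sum: 0.28619909 + 0.20699605 = 0.49319514 rad/s. Result: 0.49319514 rad/s ≈ 0.4932 rad/s (4 s.f.). Final answer: 0.4932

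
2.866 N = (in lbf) 0.6443. Check: 1 lbf = 4.4482216 N, so 2.866 N = 2.866 / 4.4482216 = 0.64430243 lbf ≈ 0.6443 lbf (4 s.f.).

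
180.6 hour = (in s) 1 hour = 3600 s, so 180.6 hour = 180.6 * 3600 = 650160 s. Result: 650160 s ≈ 6.502e+05 s (4 s.f.). Final answer: 6.502e+05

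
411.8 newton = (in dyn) 4.118e+07. Check: 411.8 newton = 411.8 N. 1 dyn = 1e-05 N, so 411.8 N = 411.8 / 1e-05 = 41180000 dyn ≈ 4.118e+07 dyn (4 s.f.).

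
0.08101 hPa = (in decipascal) 81.01. Check: 1 hPa = 100 Pa, so 0.08101 hPa = 0.08101 * 100 = 8.101 Pa. 1 decipascal = 0.1 Pa, so 8.101 Pa = 8.101 / 0.1 = 81.01 decipascal.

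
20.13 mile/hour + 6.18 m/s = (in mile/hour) 33.95. Check: 1 mile/hour = 0.44704 m/s, so 20.13 mile/hour = 20.13 * 0.44704 = 8.9989152 m/s. 6.18 m/s is already in m/s. Sum: 8.9989152 + 6.18 = 15.178915 m/s. 1 mile/hour = 0.44704 m/s, so 15.178915 m/s = 15.178915 / 0.44704 = 33.954266 mile/hour ≈ 33.95 mile/hour (4 s.f.).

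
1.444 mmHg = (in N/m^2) 1 mmHg = 133.32237 Pa, so 1.444 mmHg = 1.444 * 133.32237 = 192.5175 Pa. 192.5175 Pa = 192.5175 N/m^2 ≈ 192.5 N/m^2 (4 s.f.). Final answer: 192.5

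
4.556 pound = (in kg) 1 pound = 0.45359237 kg, so 4.556 pound = 4.556 * 0.45359237 = 2.0665668 kg. Result: 2.0665668 kg ≈ 2.067 kg (4 s.f.). Final answer: 2.067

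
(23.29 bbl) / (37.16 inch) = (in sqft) 1 bbl = 0.15898729 m^3, so 23.29 bbl = 23.29 * 0.15898729 = 3.7028141 m^3. 1 inch = 0.0254 m, so 37.16 inch = 37.16 * 0.0254 = 0.943864 m. Combine: 3.7028141 m^3 / 0.943864 m = 3.9230377 m^2. 1 sqft = 0.09290304 m^2, so 3.9230377 m^2 = 3.9230377 / 0.09290304 = 42.227227 sqft ≈ 42.23 sqft (4 s.f.). Final answer: 42.23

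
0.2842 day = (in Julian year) 1 day = 86400 s, so 0.2842 day = 0.2842 * 86400 = 24554.88 s. 1 Julian year = 31557600 s, so 24554.88 s = 24554.88 / 31557600 = 0.00077809719 Julian year ≈ 0.0007781 Julian year (4 s.f.). Final answer: 0.0007781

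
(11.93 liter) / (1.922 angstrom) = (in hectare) 1 liter = 0.001 m^3, so 11.93 liter = 11.93 * 0.001 = 0.01193 m^3. 1 angstrom = 1e-10 m, so 1.922 angstrom = 1.922 * 1e-10 = 1.922e-10 m. Combine: 0.01193 m^3 / 1.922e-10 m = 62070760 m^2. 1 hectare = 10000 m^2, so 62070760 m^2 = 62070760 / 10000 = 6207.076 hectare ≈ 6207 hectare (4 s.f.). Final answer: 6207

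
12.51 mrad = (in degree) 0.7168. Check: 1 mrad = 0.001 rad, so 12.51 mrad = 12.51 * 0.001 = 0.01251 rad. 1 degree = 0.017453293 rad, so 0.01251 rad = 0.01251 / 0.017453293 = 0.7167702 degree ≈ 0.7168 degree (4 s.f.).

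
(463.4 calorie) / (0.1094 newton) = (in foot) 1 calorie = 4.184 J, so 463.4 calorie = 463.4 * 4.184 = 1938.8656 J. 0.1094 newton = 0.1094 N. Combine: 1938.8656 J / 0.1094 N = 17722.72 m. 1 foot = 0.3048 m, so 17722.72 m = 17722.72 / 0.3048 = 58145.408 foot ≈ 5.815e+04 foot (4 s.f.). Final answer: 5.815e+04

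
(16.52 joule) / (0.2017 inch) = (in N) 16.52 joule = 16.52 J. 1 inch = 0.0254 m, so 0.2017 inch = 0.2017 * 0.0254 = 0.00512318 m. Combine: 16.52 J / 0.00512318 m = 3224.5597 N. Result: 3224.5597 N ≈ 3225 N (4 s.f.). Final answer: 3225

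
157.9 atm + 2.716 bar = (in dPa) 1.627e+08. Check: 1 atm = 101325 Pa, so 157.9 atm = 157.9 * 101325 = 15999218 Pa. 1 bar = 100000 Pa, so 2.716 bar = 2.716 * 100000 = 271600 Pa. Sum: 15999218 + 271600 = 16270818 Pa. 1 dPa = 0.1 Pa, so 16270818 Pa = 16270818 / 0.1 = 1.6270818e+08 dPa ≈ 1.627e+08 dPa (4 s.f.).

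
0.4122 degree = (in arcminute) 1 degree = 0.017453293 rad, so 0.4122 degree = 0.4122 * 0.017453293 = 0.0071942472 rad. 1 arcminute = 0.00029088821 rad, so 0.0071942472 rad = 0.0071942472 / 0.00029088821 = 24.732 arcminute ≈ 24.73 arcminute (4 s.f.). Final answer: 24.73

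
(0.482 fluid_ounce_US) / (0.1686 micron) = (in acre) 1 fluid_ounce_US = 2.957353e-05 m^3, so 0.482 fluid_ounce_US = 0.482 * 2.957353e-05 = 1.4254441e-05 m^3. 1 micron = 1e-06 m, so 0.1686 micron = 0.1686 * 1e-06 = 1.686e-07 m. Combine: 1.4254441e-05 m^3 / 1.686e-07 m = 84.545915 m^2. 1 acre = 4046.8564 m^2, so 84.545915 m^2 = 84.545915 / 4046.8564 = 0.020891751 acre ≈ 0.02089 acre (4 s.f.). Final answer: 0.02089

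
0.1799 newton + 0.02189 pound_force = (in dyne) 0.1799 newton = 0.1799 N. 1 pound_force = 4.4482216 N, so 0.02189 pound_force = 0.02189 * 4.4482216 = 0.097371571 N. Sum: 0.1799 + 0.097371571 = 0.27727157 N. 1 dyne = 1e-05 N, so 0.27727157 N = 0.27727157 / 1e-05 = 27727.157 dyne ≈ 2.773e+04 dyne (4 s.f.). Final answer: 2.773e+04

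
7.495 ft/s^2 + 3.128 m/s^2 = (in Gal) 1 ft/s^2 = 0.3048 m/s^2, so 7.495 ft/s^2 = 7.495 * 0.3048 = 2.284476 m/s^2. 3.128 m/s^2 is already in m/s^2. Sum: 2.284476 + 3.128 = 5.412476 m/s^2. 1 Gal = 0.01 m/s^2, so 5.412476 m/s^2 = 5.412476 / 0.01 = 541.2476 Gal ≈ 541.2 Gal (4 s.f.). Final answer: 541.2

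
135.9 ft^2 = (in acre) 0.00312. Check: 1 ft^2 = 0.09290304 m^2, so 135.9 ft^2 = 135.9 * 0.09290304 = 12.625523 m^2. 1 acre = 4046.8564 m^2, so 12.625523 m^2 = 12.625523 / 4046.8564 = 0.0031198347 acre ≈ 0.00312 acre (4 s.f.).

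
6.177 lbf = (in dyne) 1 lbf = 4.4482216 N, so 6.177 lbf = 6.177 * 4.4482216 = 27.476665 N. 1 dyne = 1e-05 N, so 27.476665 N = 27.476665 / 1e-05 = 2747666.5 dyne ≈ 2.748e+06 dyne (4 s.f.). Final answer: 2.748e+06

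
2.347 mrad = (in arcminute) 1 mrad = 0.001 rad, so 2.347 mrad = 2.347 * 0.001 = 0.002347 rad. 1 arcminute = 0.00029088821 rad, so 0.002347 rad = 0.002347 / 0.00029088821 = 8.0683917 arcminute ≈ 8.068 arcminute (4 s.f.). Final answer: 8.068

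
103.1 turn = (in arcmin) 1 turn = 6.2831853 rad, so 103.1 turn = 103.1 * 6.2831853 = 647.79641 rad. 1 arcmin = 0.00029088821 rad, so 647.79641 rad = 647.79641 / 0.00029088821 = 2226960 arcmin ≈ 2.227e+06 arcmin (4 s.f.). Final answer: 2.227e+06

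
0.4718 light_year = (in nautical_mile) 1 light_year = 9.4607305e+15 m, so 0.4718 light_year = 0.4718 * 9.4607305e+15 = 4.4635726e+15 m. 1 nautical_mile = 1852 m, so 4.4635726e+15 m = 4.4635726e+15 / 1852 = 2.4101364e+12 nautical_mile ≈ 2.41e+12 nautical_mile (4 s.f.). Final answer: 2.41e+12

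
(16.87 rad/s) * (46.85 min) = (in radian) 16.87 rad/s is already in rad/s. 1 min = 60 s, so 46.85 min = 46.85 * 60 = 2811 s. Combine: 16.87 rad/s * 2811 s = 47421.57 rad. 47421.57 rad = 47421.57 radian ≈ 4.742e+04 radian (4 s.f.). Final answer: 4.742e+04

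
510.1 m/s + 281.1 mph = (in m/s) 635.8. Check: 510.1 m/s is already in m/s. 1 mph = 0.44704 m/s, so 281.1 mph = 281.1 * 0.44704 = 125.66294 m/s. Sum: 510.1 + 125.66294 = 635.76294 m/s. Result: 635.76294 m/s ≈ 635.8 m/s (4 s.f.).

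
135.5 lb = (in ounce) 1 lb = 0.45359237 kg, so 135.5 lb = 135.5 * 0.45359237 = 61.461766 kg. 1 ounce = 0.028349523 kg, so 61.461766 kg = 61.461766 / 0.028349523 = 2168 ounce. Final answer: 2168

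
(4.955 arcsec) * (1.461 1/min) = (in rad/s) 1 arcsec = 4.8481368e-06 rad, so 4.955 arcsec = 4.955 * 4.8481368e-06 = 2.4022518e-05 rad. 1 1/min = 0.016666667 Hz, so 1.461 1/min = 1.461 * 0.016666667 = 0.02435 Hz. Combine: 2.4022518e-05 rad * 0.02435 Hz = 5.8494831e-07 rad/s. Result: 5.8494831e-07 rad/s ≈ 5.849e-07 rad/s (4 s.f.). Final answer: 5.849e-07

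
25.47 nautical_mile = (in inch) 1 nautical_mile = 1852 m, so 25.47 nautical_mile = 25.47 * 1852 = 47170.44 m. 1 inch = 0.0254 m, so 47170.44 m = 47170.44 / 0.0254 = 1857103.9 inch ≈ 1.857e+06 inch (4 s.f.). Final answer: 1.857e+06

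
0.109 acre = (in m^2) 1 acre = 4046.8564 m^2, so 0.109 acre = 0.109 * 4046.8564 = 441.10735 m^2. Result: 441.10735 m^2 ≈ 441.1 m^2 (4 s.f.). Final answer: 441.1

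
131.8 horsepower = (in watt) 9.828e+04. Check: 1 horsepower = 745.69987 W, so 131.8 horsepower = 131.8 * 745.69987 = 98283.243 W. 98283.243 W = 98283.243 watt ≈ 9.828e+04 watt (4 s.f.).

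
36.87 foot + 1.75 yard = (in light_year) 1.357e-15. Check: 1 foot = 0.3048 m, so 36.87 foot = 36.87 * 0.3048 = 11.237976 m. 1 yard = 0.9144 m, so 1.75 yard = 1.75 * 0.9144 = 1.6002 m. Sum: 11.237976 + 1.6002 = 12.838176 m. 1 light_year = 9.4607305e+15 m, so 12.838176 m = 12.838176 / 9.4607305e+15 = 1.3569963e-15 light_year ≈ 1.357e-15 light_year (4 s.f.).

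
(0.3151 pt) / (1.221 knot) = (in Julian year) 1 pt = 0.00035277778 m, so 0.3151 pt = 0.3151 * 0.00035277778 = 0.00011116028 m. 1 knot = 0.51444444 m/s, so 1.221 knot = 1.221 * 0.51444444 = 0.62813667 m/s. Combine: 0.00011116028 m / 0.62813667 m/s = 0.0001769683 s. 1 Julian year = 31557600 s, so 0.0001769683 s = 0.0001769683 / 31557600 = 5.607787e-12 Julian year ≈ 5.608e-12 Julian year (4 s.f.). Final answer: 5.608e-12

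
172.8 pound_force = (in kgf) 1 pound_force = 4.4482216 N, so 172.8 pound_force = 172.8 * 4.4482216 = 768.6527 N. 1 kgf = 9.80665 N, so 768.6527 N = 768.6527 / 9.80665 = 78.380762 kgf ≈ 78.38 kgf (4 s.f.). Final answer: 78.38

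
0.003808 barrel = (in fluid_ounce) 1 barrel = 0.15898729 m^3, so 0.003808 barrel = 0.003808 * 0.15898729 = 0.00060542362 m^3. 1 fluid_ounce = 2.957353e-05 m^3, so 0.00060542362 m^3 = 0.00060542362 / 2.957353e-05 = 20.471808 fluid_ounce ≈ 20.47 fluid_ounce (4 s.f.). Final answer: 20.47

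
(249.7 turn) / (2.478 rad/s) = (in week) 1 turn = 6.2831853 rad, so 249.7 turn = 249.7 * 6.2831853 = 1568.9114 rad. 2.478 rad/s is already in rad/s. Combine: 1568.9114 rad / 2.478 rad/s = 633.13615 s. 1 week = 604800 s, so 633.13615 s = 633.13615 / 604800 = 0.0010468521 week ≈ 0.001047 week (4 s.f.). Final answer: 0.001047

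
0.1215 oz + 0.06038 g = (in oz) 1 oz = 0.028349523 kg, so 0.1215 oz = 0.1215 * 0.028349523 = 0.0034444671 kg. 1 g = 0.001 kg, so 0.06038 g = 0.06038 * 0.001 = 6.038e-05 kg. Sum: 0.0034444671 + 6.038e-05 = 0.0035048471 kg. 1 oz = 0.028349523 kg, so 0.0035048471 kg = 0.0035048471 / 0.028349523 = 0.12362984 oz ≈ 0.1236 oz (4 s.f.). Final answer: 0.1236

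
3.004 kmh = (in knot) 1.622. Check: 1 kmh = 0.27777778 m/s, so 3.004 kmh = 3.004 * 0.27777778 = 0.83444444 m/s. 1 knot = 0.51444444 m/s, so 0.83444444 m/s = 0.83444444 / 0.51444444 = 1.6220302 knot ≈ 1.622 knot (4 s.f.).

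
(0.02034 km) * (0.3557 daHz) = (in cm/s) 7235. Check: 1 km = 1000 m, so 0.02034 km = 0.02034 * 1000 = 20.34 m. 1 daHz = 10 Hz, so 0.3557 daHz = 0.3557 * 10 = 3.557 Hz. Combine: 20.34 m * 3.557 Hz = 72.34938 m/s. 1 cm/s = 0.01 m/s, so 72.34938 m/s = 72.34938 / 0.01 = 7234.938 cm/s ≈ 7235 cm/s (4 s.f.).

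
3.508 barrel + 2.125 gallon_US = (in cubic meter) 0.5658. Check: 1 barrel = 0.15898729 m^3, so 3.508 barrel = 3.508 * 0.15898729 = 0.55772743 m^3. 1 gallon_US = 0.0037854118 m^3, so 2.125 gallon_US = 2.125 * 0.0037854118 = 0.008044 m^3. Sum: 0.55772743 + 0.008044 = 0.56577143 m^3. 0.56577143 m^3 = 0.56577143 cubic meter ≈ 0.5658 cubic meter (4 s.f.).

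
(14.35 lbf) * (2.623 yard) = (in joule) 153.1. Check: 1 lbf = 4.4482216 N, so 14.35 lbf = 14.35 * 4.4482216 = 63.83198 N. 1 yard = 0.9144 m, so 2.623 yard = 2.623 * 0.9144 = 2.3984712 m. Combine: 63.83198 N * 2.3984712 m = 153.09917 J. 153.09917 J = 153.09917 joule ≈ 153.1 joule (4 s.f.).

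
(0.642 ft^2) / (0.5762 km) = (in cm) 0.01035. Check: 1 ft^2 = 0.09290304 m^2, so 0.642 ft^2 = 0.642 * 0.09290304 = 0.059643752 m^2. 1 km = 1000 m, so 0.5762 km = 0.5762 * 1000 = 576.2 m. Combine: 0.059643752 m^2 / 576.2 m = 0.00010351224 m. 1 cm = 0.01 m, so 0.00010351224 m = 0.00010351224 / 0.01 = 0.010351224 cm ≈ 0.01035 cm (4 s.f.).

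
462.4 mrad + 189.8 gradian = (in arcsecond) 1 mrad = 0.001 rad, so 462.4 mrad = 462.4 * 0.001 = 0.4624 rad. 1 gradian = 0.015707963 rad, so 189.8 gradian = 189.8 * 0.015707963 = 2.9813714 rad. Sum: 0.4624 + 2.9813714 = 3.4437714 rad. 1 arcsecond = 4.8481368e-06 rad, so 3.4437714 rad = 3.4437714 / 4.8481368e-06 = 710328.85 arcsecond ≈ 7.103e+05 arcsecond (4 s.f.). Final answer: 7.103e+05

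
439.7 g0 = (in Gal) 4.312e+05. Check: 1 g0 = 9.80665 m/s^2, so 439.7 g0 = 439.7 * 9.80665 = 4311.984 m/s^2. 1 Gal = 0.01 m/s^2, so 4311.984 m/s^2 = 4311.984 / 0.01 = 431198.4 Gal ≈ 4.312e+05 Gal (4 s.f.).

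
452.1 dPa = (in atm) 0.0004462. Check: 1 dPa = 0.1 Pa, so 452.1 dPa = 452.1 * 0.1 = 45.21 Pa. 1 atm = 101325 Pa, so 45.21 Pa = 45.21 / 101325 = 0.00044618801 atm ≈ 0.0004462 atm (4 s.f.).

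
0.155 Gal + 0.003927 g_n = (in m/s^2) 0.04006. Check: 1 Gal = 0.01 m/s^2, so 0.155 Gal = 0.155 * 0.01 = 0.00155 m/s^2. 1 g_n = 9.80665 m/s^2, so 0.003927 g_n = 0.003927 * 9.80665 = 0.038510715 m/s^2. Sum: 0.00155 + 0.038510715 = 0.040060715 m/s^2. Result: 0.040060715 m/s^2 ≈ 0.04006 m/s^2 (4 s.f.).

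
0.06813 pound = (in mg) 1 pound = 0.45359237 kg, so 0.06813 pound = 0.06813 * 0.45359237 = 0.030903248 kg. 1 mg = 1e-06 kg, so 0.030903248 kg = 0.030903248 / 1e-06 = 30903.248 mg ≈ 3.09e+04 mg (4 s.f.). Final answer: 3.09e+04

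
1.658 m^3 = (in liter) 1 liter = 0.001 m^3, so 1.658 m^3 = 1.658 / 0.001 = 1658 liter. Final answer: 1658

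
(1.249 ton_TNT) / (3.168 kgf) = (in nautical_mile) 9.083e+04. Check: 1 ton_TNT = 4.184e+09 J, so 1.249 ton_TNT = 1.249 * 4.184e+09 = 5.225816e+09 J. 1 kgf = 9.80665 N, so 3.168 kgf = 3.168 * 9.80665 = 31.067467 N. Combine: 5.225816e+09 J / 31.067467 N = 1.6820863e+08 m. 1 nautical_mile = 1852 m, so 1.6820863e+08 m = 1.6820863e+08 / 1852 = 90825.393 nautical_mile ≈ 9.083e+04 nautical_mile (4 s.f.).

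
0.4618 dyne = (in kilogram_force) 1 dyne = 1e-05 N, so 0.4618 dyne = 0.4618 * 1e-05 = 4.618e-06 N. 1 kilogram_force = 9.80665 N, so 4.618e-06 N = 4.618e-06 / 9.80665 = 4.7090495e-07 kilogram_force ≈ 4.709e-07 kilogram_force (4 s.f.). Final answer: 4.709e-07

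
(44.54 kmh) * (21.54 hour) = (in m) 1 kmh = 0.27777778 m/s, so 44.54 kmh = 44.54 * 0.27777778 = 12.372222 m/s. 1 hour = 3600 s, so 21.54 hour = 21.54 * 3600 = 77544 s. Combine: 12.372222 m/s * 77544 s = 959391.6 m. Result: 959391.6 m ≈ 9.594e+05 m (4 s.f.). Final answer: 9.594e+05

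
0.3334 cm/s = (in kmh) 0.012. Check: 1 cm/s = 0.01 m/s, so 0.3334 cm/s = 0.3334 * 0.01 = 0.003334 m/s. 1 kmh = 0.27777778 m/s, so 0.003334 m/s = 0.003334 / 0.27777778 = 0.0120024 kmh ≈ 0.012 kmh (4 s.f.).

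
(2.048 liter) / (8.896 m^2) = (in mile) 1 liter = 0.001 m^3, so 2.048 liter = 2.048 * 0.001 = 0.002048 m^3. 8.896 m^2 is already in m^2. Combine: 0.002048 m^3 / 8.896 m^2 = 0.00023021583 m. 1 mile = 1609.344 m, so 0.00023021583 m = 0.00023021583 / 1609.344 = 1.4304948e-07 mile ≈ 1.43e-07 mile (4 s.f.). Final answer: 1.43e-07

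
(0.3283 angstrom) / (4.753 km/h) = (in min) 4.144e-13. Check: 1 angstrom = 1e-10 m, so 0.3283 angstrom = 0.3283 * 1e-10 = 3.283e-11 m. 1 km/h = 0.27777778 m/s, so 4.753 km/h = 4.753 * 0.27777778 = 1.3202778 m/s. Combine: 3.283e-11 m / 1.3202778 m/s = 2.4865979e-11 s. 1 min = 60 s, so 2.4865979e-11 s = 2.4865979e-11 / 60 = 4.1443299e-13 min ≈ 4.144e-13 min (4 s.f.).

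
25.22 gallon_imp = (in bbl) 1 gallon_imp = 0.00454609 m^3, so 25.22 gallon_imp = 25.22 * 0.00454609 = 0.11465239 m^3. 1 bbl = 0.15898729 m^3, so 0.11465239 m^3 = 0.11465239 / 0.15898729 = 0.72114184 bbl ≈ 0.7211 bbl (4 s.f.). Final answer: 0.7211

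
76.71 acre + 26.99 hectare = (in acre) 1 acre = 4046.8564 m^2, so 76.71 acre = 76.71 * 4046.8564 = 310434.36 m^2. 1 hectare = 10000 m^2, so 26.99 hectare = 26.99 * 10000 = 269900 m^2. Sum: 310434.36 + 269900 = 580334.36 m^2. 1 acre = 4046.8564 m^2, so 580334.36 m^2 = 580334.36 / 4046.8564 = 143.40374 acre ≈ 143.4 acre (4 s.f.). Final answer: 143.4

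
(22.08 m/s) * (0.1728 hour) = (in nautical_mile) 7.417. Check: 22.08 m/s is already in m/s. 1 hour = 3600 s, so 0.1728 hour = 0.1728 * 3600 = 622.08 s. Combine: 22.08 m/s * 622.08 s = 13735.526 m. 1 nautical_mile = 1852 m, so 13735.526 m = 13735.526 / 1852 = 7.4165909 nautical_mile ≈ 7.417 nautical_mile (4 s.f.).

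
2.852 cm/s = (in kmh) 1 cm/s = 0.01 m/s, so 2.852 cm/s = 2.852 * 0.01 = 0.02852 m/s. 1 kmh = 0.27777778 m/s, so 0.02852 m/s = 0.02852 / 0.27777778 = 0.102672 kmh ≈ 0.1027 kmh (4 s.f.). Final answer: 0.1027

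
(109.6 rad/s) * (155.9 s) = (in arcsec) 109.6 rad/s is already in rad/s. 155.9 s is already in s. Combine: 109.6 rad/s * 155.9 s = 17086.64 rad. 1 arcsec = 4.8481368e-06 rad, so 17086.64 rad = 17086.64 / 4.8481368e-06 = 3.5243725e+09 arcsec ≈ 3.524e+09 arcsec (4 s.f.). Final answer: 3.524e+09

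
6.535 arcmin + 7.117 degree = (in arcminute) 433.6. Check: 1 arcmin = 0.00029088821 rad, so 6.535 arcmin = 6.535 * 0.00029088821 = 0.0019009544 rad. 1 degree = 0.017453293 rad, so 7.117 degree = 7.117 * 0.017453293 = 0.12421508 rad. Sum: 0.0019009544 + 0.12421508 = 0.12611604 rad. 1 arcminute = 0.00029088821 rad, so 0.12611604 rad = 0.12611604 / 0.00029088821 = 433.555 arcminute ≈ 433.6 arcminute (4 s.f.).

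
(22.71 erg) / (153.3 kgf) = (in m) 1.511e-09. Check: 1 erg = 1e-07 J, so 22.71 erg = 22.71 * 1e-07 = 2.271e-06 J. 1 kgf = 9.80665 N, so 153.3 kgf = 153.3 * 9.80665 = 1503.3594 N. Combine: 2.271e-06 J / 1503.3594 N = 1.5106168e-09 m. Result: 1.5106168e-09 m ≈ 1.511e-09 m (4 s.f.).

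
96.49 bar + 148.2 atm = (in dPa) 2.467e+08. Check: 1 bar = 100000 Pa, so 96.49 bar = 96.49 * 100000 = 9649000 Pa. 1 atm = 101325 Pa, so 148.2 atm = 148.2 * 101325 = 15016365 Pa. Sum: 9649000 + 15016365 = 24665365 Pa. 1 dPa = 0.1 Pa, so 24665365 Pa = 24665365 / 0.1 = 2.4665365e+08 dPa ≈ 2.467e+08 dPa (4 s.f.).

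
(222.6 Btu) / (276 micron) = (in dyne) 8.509e+13. Check: 1 Btu = 1055.0559 J, so 222.6 Btu = 222.6 * 1055.0559 = 234855.43 J. 1 micron = 1e-06 m, so 276 micron = 276 * 1e-06 = 0.000276 m. Combine: 234855.43 J / 0.000276 m = 8.5092548e+08 N. 1 dyne = 1e-05 N, so 8.5092548e+08 N = 8.5092548e+08 / 1e-05 = 8.5092548e+13 dyne ≈ 8.509e+13 dyne (4 s.f.).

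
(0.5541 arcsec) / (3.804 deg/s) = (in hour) 1 arcsec = 4.8481368e-06 rad, so 0.5541 arcsec = 0.5541 * 4.8481368e-06 = 2.6863526e-06 rad. 1 deg/s = 0.017453293 rad/s, so 3.804 deg/s = 3.804 * 0.017453293 = 0.066392325 rad/s. Combine: 2.6863526e-06 rad / 0.066392325 rad/s = 4.0461795e-05 s. 1 hour = 3600 s, so 4.0461795e-05 s = 4.0461795e-05 / 3600 = 1.1239387e-08 hour ≈ 1.124e-08 hour (4 s.f.). Final answer: 1.124e-08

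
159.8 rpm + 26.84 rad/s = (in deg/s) 2497. Check: 1 rpm = 0.10471976 rad/s, so 159.8 rpm = 159.8 * 0.10471976 = 16.734217 rad/s. 26.84 rad/s is already in rad/s. Sum: 16.734217 + 26.84 = 43.574217 rad/s. 1 deg/s = 0.017453293 rad/s, so 43.574217 rad/s = 43.574217 / 0.017453293 = 2496.6187 deg/s ≈ 2497 deg/s (4 s.f.).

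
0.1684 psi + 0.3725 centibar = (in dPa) 1 psi = 6894.7573 Pa, so 0.1684 psi = 0.1684 * 6894.7573 = 1161.0771 Pa. 1 centibar = 1000 Pa, so 0.3725 centibar = 0.3725 * 1000 = 372.5 Pa. Sum: 1161.0771 + 372.5 = 1533.5771 Pa. 1 dPa = 0.1 Pa, so 1533.5771 Pa = 1533.5771 / 0.1 = 15335.771 dPa ≈ 1.534e+04 dPa (4 s.f.). Final answer: 1.534e+04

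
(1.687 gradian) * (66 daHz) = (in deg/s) 1002. Check: 1 gradian = 0.015707963 rad, so 1.687 gradian = 1.687 * 0.015707963 = 0.026499334 rad. 1 daHz = 10 Hz, so 66 daHz = 66 * 10 = 660 Hz. Combine: 0.026499334 rad * 660 Hz = 17.48956 rad/s. 1 deg/s = 0.017453293 rad/s, so 17.48956 rad/s = 17.48956 / 0.017453293 = 1002.078 deg/s ≈ 1002 deg/s (4 s.f.).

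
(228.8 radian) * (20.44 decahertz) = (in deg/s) 2.68e+06. Check: 228.8 radian = 228.8 rad. 1 decahertz = 10 Hz, so 20.44 decahertz = 20.44 * 10 = 204.4 Hz. Combine: 228.8 rad * 204.4 Hz = 46766.72 rad/s. 1 deg/s = 0.017453293 rad/s, so 46766.72 rad/s = 46766.72 / 0.017453293 = 2679535.7 deg/s ≈ 2.68e+06 deg/s (4 s.f.).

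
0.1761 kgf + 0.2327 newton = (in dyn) 1.96e+05. Check: 1 kgf = 9.80665 N, so 0.1761 kgf = 0.1761 * 9.80665 = 1.7269511 N. 0.2327 newton = 0.2327 N. Sum: 1.7269511 + 0.2327 = 1.9596511 N. 1 dyn = 1e-05 N, so 1.9596511 N = 1.9596511 / 1e-05 = 195965.11 dyn ≈ 1.96e+05 dyn (4 s.f.).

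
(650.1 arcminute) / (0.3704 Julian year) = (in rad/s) 1.618e-08. Check: 1 arcminute = 0.00029088821 rad, so 650.1 arcminute = 650.1 * 0.00029088821 = 0.18910642 rad. 1 Julian year = 31557600 s, so 0.3704 Julian year = 0.3704 * 31557600 = 11688935 s. Combine: 0.18910642 rad / 11688935 s = 1.6178242e-08 rad/s. Result: 1.6178242e-08 rad/s ≈ 1.618e-08 rad/s (4 s.f.).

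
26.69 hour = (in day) 1.112. Check: 1 hour = 3600 s, so 26.69 hour = 26.69 * 3600 = 96084 s. 1 day = 86400 s, so 96084 s = 96084 / 86400 = 1.1120833 day ≈ 1.112 day (4 s.f.).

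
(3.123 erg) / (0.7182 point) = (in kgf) 1 erg = 1e-07 J, so 3.123 erg = 3.123 * 1e-07 = 3.123e-07 J. 1 point = 0.00035277778 m, so 0.7182 point = 0.7182 * 0.00035277778 = 0.000253365 m. Combine: 3.123e-07 J / 0.000253365 m = 0.0012326091 N. 1 kgf = 9.80665 N, so 0.0012326091 N = 0.0012326091 / 9.80665 = 0.00012569115 kgf ≈ 0.0001257 kgf (4 s.f.). Final answer: 0.0001257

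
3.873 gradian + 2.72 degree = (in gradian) 6.895. Check: 1 gradian = 0.015707963 rad, so 3.873 gradian = 3.873 * 0.015707963 = 0.060836942 rad. 1 degree = 0.017453293 rad, so 2.72 degree = 2.72 * 0.017453293 = 0.047472956 rad. Sum: 0.060836942 + 0.047472956 = 0.1083099 rad. 1 gradian = 0.015707963 rad, so 0.1083099 rad = 0.1083099 / 0.015707963 = 6.8952222 gradian ≈ 6.895 gradian (4 s.f.).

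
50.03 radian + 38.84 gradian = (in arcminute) 50.03 radian = 50.03 rad. 1 gradian = 0.015707963 rad, so 38.84 gradian = 38.84 * 0.015707963 = 0.61009729 rad. Sum: 50.03 + 0.61009729 = 50.640097 rad. 1 arcminute = 0.00029088821 rad, so 50.640097 rad = 50.640097 / 0.00029088821 = 174087.83 arcminute ≈ 1.741e+05 arcminute (4 s.f.). Final answer: 1.741e+05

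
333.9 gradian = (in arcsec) 1 gradian = 0.015707963 rad, so 333.9 gradian = 333.9 * 0.015707963 = 5.2448889 rad. 1 arcsec = 4.8481368e-06 rad, so 5.2448889 rad = 5.2448889 / 4.8481368e-06 = 1081836 arcsec ≈ 1.082e+06 arcsec (4 s.f.). Final answer: 1.082e+06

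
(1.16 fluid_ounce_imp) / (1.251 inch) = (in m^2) 0.001037. Check: 1 fluid_ounce_imp = 2.8413063e-05 m^3, so 1.16 fluid_ounce_imp = 1.16 * 2.8413063e-05 = 3.2959153e-05 m^3. 1 inch = 0.0254 m, so 1.251 inch = 1.251 * 0.0254 = 0.0317754 m. Combine: 3.2959153e-05 m^3 / 0.0317754 m = 0.0010372537 m^2. Result: 0.0010372537 m^2 ≈ 0.001037 m^2 (4 s.f.).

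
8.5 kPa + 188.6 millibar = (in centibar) 1 kPa = 1000 Pa, so 8.5 kPa = 8.5 * 1000 = 8500 Pa. 1 millibar = 100 Pa, so 188.6 millibar = 188.6 * 100 = 18860 Pa. Sum: 8500 + 18860 = 27360 Pa. 1 centibar = 1000 Pa, so 27360 Pa = 27360 / 1000 = 27.36 centibar. Final answer: 27.36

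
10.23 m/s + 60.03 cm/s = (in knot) 21.05. Check: 10.23 m/s is already in m/s. 1 cm/s = 0.01 m/s, so 60.03 cm/s = 60.03 * 0.01 = 0.6003 m/s. Sum: 10.23 + 0.6003 = 10.8303 m/s. 1 knot = 0.51444444 m/s, so 10.8303 m/s = 10.8303 / 0.51444444 = 21.052419 knot ≈ 21.05 knot (4 s.f.).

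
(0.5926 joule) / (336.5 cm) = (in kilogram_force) 0.5926 joule = 0.5926 J. 1 cm = 0.01 m, so 336.5 cm = 336.5 * 0.01 = 3.365 m. Combine: 0.5926 J / 3.365 m = 0.17610698 N. 1 kilogram_force = 9.80665 N, so 0.17610698 N = 0.17610698 / 9.80665 = 0.017957915 kilogram_force ≈ 0.01796 kilogram_force (4 s.f.). Final answer: 0.01796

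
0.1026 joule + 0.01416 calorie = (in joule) 0.1618. Check: 0.1026 joule = 0.1026 J. 1 calorie = 4.184 J, so 0.01416 calorie = 0.01416 * 4.184 = 0.05924544 J. Sum: 0.1026 + 0.05924544 = 0.16184544 J. 0.16184544 J = 0.16184544 joule ≈ 0.1618 joule (4 s.f.).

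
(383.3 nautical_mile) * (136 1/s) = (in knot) 1 nautical_mile = 1852 m, so 383.3 nautical_mile = 383.3 * 1852 = 709871.6 m. 136 1/s = 136 Hz. Combine: 709871.6 m * 136 Hz = 96542538 m/s. 1 knot = 0.51444444 m/s, so 96542538 m/s = 96542538 / 0.51444444 = 1.8766368e+08 knot ≈ 1.877e+08 knot (4 s.f.). Final answer: 1.877e+08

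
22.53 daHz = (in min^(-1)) 1 daHz = 10 Hz, so 22.53 daHz = 22.53 * 10 = 225.3 Hz. 1 min^(-1) = 0.016666667 Hz, so 225.3 Hz = 225.3 / 0.016666667 = 13518 min^(-1) ≈ 1.352e+04 min^(-1) (4 s.f.). Final answer: 1.352e+04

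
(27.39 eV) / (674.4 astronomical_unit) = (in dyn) 4.35e-27. Check: 1 eV = 1.6021766e-19 J, so 27.39 eV = 27.39 * 1.6021766e-19 = 4.3883618e-18 J. 1 astronomical_unit = 1.4959787e+11 m, so 674.4 astronomical_unit = 674.4 * 1.4959787e+11 = 1.008888e+14 m. Combine: 4.3883618e-18 J / 1.008888e+14 m = 4.3497015e-32 N. 1 dyn = 1e-05 N, so 4.3497015e-32 N = 4.3497015e-32 / 1e-05 = 4.3497015e-27 dyn ≈ 4.35e-27 dyn (4 s.f.).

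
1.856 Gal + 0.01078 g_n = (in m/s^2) 0.1243. Check: 1 Gal = 0.01 m/s^2, so 1.856 Gal = 1.856 * 0.01 = 0.01856 m/s^2. 1 g_n = 9.80665 m/s^2, so 0.01078 g_n = 0.01078 * 9.80665 = 0.10571569 m/s^2. Sum: 0.01856 + 0.10571569 = 0.12427569 m/s^2. Result: 0.12427569 m/s^2 ≈ 0.1243 m/s^2 (4 s.f.).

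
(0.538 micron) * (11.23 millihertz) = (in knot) 1.174e-08. Check: 1 micron = 1e-06 m, so 0.538 micron = 0.538 * 1e-06 = 5.38e-07 m. 1 millihertz = 0.001 Hz, so 11.23 millihertz = 11.23 * 0.001 = 0.01123 Hz. Combine: 5.38e-07 m * 0.01123 Hz = 6.04174e-09 m/s. 1 knot = 0.51444444 m/s, so 6.04174e-09 m/s = 6.04174e-09 / 0.51444444 = 1.1744203e-08 knot ≈ 1.174e-08 knot (4 s.f.).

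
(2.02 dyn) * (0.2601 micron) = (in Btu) 1 dyn = 1e-05 N, so 2.02 dyn = 2.02 * 1e-05 = 2.02e-05 N. 1 micron = 1e-06 m, so 0.2601 micron = 0.2601 * 1e-06 = 2.601e-07 m. Combine: 2.02e-05 N * 2.601e-07 m = 5.25402e-12 J. 1 Btu = 1055.0559 J, so 5.25402e-12 J = 5.25402e-12 / 1055.0559 = 4.9798501e-15 Btu ≈ 4.98e-15 Btu (4 s.f.). Final answer: 4.98e-15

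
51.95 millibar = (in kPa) 1 millibar = 100 Pa, so 51.95 millibar = 51.95 * 100 = 5195 Pa. 1 kPa = 1000 Pa, so 5195 Pa = 5195 / 1000 = 5.195 kPa. Final answer: 5.195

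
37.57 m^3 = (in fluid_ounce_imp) 1 fluid_ounce_imp = 2.8413063e-05 m^3, so 37.57 m^3 = 37.57 / 2.8413063e-05 = 1322279.1 fluid_ounce_imp ≈ 1.322e+06 fluid_ounce_imp (4 s.f.). Final answer: 1.322e+06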